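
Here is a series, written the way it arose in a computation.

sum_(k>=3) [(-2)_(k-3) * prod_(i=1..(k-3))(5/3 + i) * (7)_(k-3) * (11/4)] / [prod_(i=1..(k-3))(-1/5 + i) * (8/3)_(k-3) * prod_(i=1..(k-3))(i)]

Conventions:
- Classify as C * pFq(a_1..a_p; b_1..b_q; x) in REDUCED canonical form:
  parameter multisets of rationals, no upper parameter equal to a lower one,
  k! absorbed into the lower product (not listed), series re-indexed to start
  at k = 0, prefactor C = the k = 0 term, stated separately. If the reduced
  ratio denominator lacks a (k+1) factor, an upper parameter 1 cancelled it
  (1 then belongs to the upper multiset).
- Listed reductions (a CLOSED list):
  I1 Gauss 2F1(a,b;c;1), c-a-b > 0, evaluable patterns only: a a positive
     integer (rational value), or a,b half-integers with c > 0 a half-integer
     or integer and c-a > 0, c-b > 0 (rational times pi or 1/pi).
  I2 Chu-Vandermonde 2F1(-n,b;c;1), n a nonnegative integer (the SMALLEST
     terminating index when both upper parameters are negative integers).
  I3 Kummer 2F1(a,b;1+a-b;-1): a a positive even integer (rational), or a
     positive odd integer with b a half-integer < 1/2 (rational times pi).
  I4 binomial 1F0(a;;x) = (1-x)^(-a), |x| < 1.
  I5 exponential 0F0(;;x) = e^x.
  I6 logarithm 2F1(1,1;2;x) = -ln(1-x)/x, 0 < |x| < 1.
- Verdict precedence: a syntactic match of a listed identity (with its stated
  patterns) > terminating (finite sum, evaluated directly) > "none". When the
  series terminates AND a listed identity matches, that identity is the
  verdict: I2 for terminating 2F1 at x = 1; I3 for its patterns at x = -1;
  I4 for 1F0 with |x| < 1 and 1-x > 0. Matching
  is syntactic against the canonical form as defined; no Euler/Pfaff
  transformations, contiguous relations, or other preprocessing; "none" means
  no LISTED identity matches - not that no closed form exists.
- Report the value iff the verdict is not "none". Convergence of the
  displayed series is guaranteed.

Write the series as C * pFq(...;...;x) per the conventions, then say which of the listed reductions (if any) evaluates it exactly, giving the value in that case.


With C = 11/4: the canonical form is 2F1(-2, 7; 4/5; 1). Verdict at x = 1: the Chu-Vandermonde identity I2 matches (terminating 2F1 at x = 1 with n = 2, b = 7, c = 4/5). Hence: 4433/72.

Structural cue: t_0 being 11/4, the running product (C = 11/4, x = 1) telescopes to a rising factorial.
Consecutive-term ratio: r(k) = 1 * (k-2) (k+7) / [(k+4/5) (k+1)] - rational in k. x = 1; t_0 = 11/4; negate the roots.


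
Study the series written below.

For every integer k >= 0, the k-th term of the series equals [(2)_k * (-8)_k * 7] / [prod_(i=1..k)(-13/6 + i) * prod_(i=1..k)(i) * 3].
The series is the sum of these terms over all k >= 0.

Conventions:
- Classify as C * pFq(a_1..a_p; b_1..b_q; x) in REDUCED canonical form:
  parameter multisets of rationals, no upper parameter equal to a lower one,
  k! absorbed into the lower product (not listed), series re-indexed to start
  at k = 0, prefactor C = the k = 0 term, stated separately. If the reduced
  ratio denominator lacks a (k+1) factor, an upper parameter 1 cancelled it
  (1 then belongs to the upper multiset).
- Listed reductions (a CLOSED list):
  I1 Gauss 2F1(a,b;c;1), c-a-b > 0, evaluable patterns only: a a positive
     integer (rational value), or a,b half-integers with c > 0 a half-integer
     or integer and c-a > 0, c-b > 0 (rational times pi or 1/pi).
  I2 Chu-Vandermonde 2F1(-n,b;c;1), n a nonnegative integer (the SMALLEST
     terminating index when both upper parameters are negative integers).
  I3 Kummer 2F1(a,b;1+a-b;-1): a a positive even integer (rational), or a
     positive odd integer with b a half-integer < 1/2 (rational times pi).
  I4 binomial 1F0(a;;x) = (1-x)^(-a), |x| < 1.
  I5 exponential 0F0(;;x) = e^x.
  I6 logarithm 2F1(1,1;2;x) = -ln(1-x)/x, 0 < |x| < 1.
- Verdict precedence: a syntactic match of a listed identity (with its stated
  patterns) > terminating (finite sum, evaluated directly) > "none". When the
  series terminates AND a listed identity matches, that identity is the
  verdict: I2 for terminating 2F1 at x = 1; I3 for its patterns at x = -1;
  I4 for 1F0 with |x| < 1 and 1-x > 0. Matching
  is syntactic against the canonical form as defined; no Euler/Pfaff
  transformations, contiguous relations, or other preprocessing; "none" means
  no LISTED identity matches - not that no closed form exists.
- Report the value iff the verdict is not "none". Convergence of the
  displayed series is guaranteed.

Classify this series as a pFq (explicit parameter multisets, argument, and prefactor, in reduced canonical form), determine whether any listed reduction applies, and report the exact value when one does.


Reduced: x = 1, 2F1, upper = {-8, 2}, lower = {-7/6}, C = 7/3. Verdict: the Chu-Vandermonde identity I2 fires (terminating 2F1 at x = 1 with n = 8, b = 2, c = -7/6). Its exact value is 247/435.

Structural cue: with t_0 = 7/3, the constant factors (C = 7/3) combine into one prefactor.
Adjacent-term ratio: r(k) = 1 * (k-8) (k+2) / [(k-7/6) (k+1)] - rational in k. x = 1; t_0 = 7/3; negate the roots.


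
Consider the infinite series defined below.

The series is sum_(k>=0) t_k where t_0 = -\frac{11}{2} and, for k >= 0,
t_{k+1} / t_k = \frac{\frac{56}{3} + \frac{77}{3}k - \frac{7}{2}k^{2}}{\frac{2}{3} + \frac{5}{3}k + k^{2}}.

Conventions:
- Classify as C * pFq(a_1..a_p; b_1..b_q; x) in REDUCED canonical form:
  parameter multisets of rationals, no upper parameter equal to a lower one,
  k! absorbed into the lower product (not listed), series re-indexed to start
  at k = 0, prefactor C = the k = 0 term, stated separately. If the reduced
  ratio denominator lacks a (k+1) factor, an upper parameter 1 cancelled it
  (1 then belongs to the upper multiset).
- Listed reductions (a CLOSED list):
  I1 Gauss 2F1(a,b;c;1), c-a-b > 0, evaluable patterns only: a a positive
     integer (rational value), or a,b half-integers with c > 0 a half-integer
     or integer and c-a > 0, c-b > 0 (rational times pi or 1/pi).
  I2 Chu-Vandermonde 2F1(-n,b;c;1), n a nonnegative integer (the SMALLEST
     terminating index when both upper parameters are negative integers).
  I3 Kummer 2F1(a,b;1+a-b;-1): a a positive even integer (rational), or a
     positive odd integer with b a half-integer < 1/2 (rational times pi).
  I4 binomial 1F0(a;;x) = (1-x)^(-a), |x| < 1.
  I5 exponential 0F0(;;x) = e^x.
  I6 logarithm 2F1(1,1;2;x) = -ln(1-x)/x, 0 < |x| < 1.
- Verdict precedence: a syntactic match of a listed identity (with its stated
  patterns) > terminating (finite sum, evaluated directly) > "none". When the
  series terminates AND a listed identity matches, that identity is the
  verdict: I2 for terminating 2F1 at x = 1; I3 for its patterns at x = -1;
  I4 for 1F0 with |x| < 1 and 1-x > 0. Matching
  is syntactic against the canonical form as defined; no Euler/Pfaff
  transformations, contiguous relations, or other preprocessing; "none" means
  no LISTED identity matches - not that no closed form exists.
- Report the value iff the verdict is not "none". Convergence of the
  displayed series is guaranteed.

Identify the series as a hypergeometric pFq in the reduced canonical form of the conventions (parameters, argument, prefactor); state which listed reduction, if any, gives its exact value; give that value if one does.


The series (x = -\frac{7}{2}) is 1F0: upper {-8}, lower {-}, prefactor -\frac{11}{2}. Verdict: terminating. (-8)_k vanishes past k = 8, leaving a 9-term sum, computed directly. Its exact value is -\frac{473513931}{512}.

Key observation: x = -\frac{7}{2} and the ratio is unreduced: k + 2/3 divides both sides (C = -11/2).
Ratio: r(k) = -\frac{7}{2} * (k-8) / [(k+1)] - rational in k, leading ratio -\frac{7}{2}; with t_0 = -\frac{11}{2}, classification follows.


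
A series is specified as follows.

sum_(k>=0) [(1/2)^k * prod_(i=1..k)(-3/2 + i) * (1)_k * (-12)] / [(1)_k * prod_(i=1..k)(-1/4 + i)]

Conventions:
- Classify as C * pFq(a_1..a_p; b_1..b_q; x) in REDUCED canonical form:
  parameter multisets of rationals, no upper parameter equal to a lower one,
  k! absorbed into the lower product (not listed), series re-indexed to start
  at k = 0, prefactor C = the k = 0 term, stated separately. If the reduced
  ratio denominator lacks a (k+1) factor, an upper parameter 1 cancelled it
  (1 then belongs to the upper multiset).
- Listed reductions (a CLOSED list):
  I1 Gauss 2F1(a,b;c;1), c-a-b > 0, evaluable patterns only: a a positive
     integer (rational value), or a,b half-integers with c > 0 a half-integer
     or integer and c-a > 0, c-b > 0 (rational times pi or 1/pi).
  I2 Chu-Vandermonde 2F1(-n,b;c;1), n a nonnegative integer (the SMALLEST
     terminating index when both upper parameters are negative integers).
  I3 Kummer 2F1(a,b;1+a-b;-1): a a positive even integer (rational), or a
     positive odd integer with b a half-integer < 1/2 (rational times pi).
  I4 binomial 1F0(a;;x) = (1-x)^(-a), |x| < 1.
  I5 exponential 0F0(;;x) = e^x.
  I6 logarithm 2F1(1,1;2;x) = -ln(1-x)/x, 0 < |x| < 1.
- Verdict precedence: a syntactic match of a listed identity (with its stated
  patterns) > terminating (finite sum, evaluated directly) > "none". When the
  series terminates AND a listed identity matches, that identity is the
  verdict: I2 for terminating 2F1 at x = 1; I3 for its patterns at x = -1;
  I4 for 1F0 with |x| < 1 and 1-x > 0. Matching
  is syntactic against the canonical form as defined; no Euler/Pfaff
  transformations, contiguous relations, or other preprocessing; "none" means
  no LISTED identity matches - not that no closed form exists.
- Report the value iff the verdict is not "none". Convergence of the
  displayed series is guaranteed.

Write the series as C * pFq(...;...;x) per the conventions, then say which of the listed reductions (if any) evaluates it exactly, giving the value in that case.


The series (x = 1/2) is 2F1: upper {-1/2, 1}, lower {3/4}, prefactor -12. Verdict: none. A 2F1 with upper {-1/2, 1} fits none of I1-I6 at x = 1/2; the sum runs forever.

First insight: t_0 being -12, the running product (prefactor -12) telescopes to a rising factorial.
Consecutive-term ratio: r(k) = (1/2) * (k-1/2) (k+1) / [(k+3/4) (k+1)] ; factor over Q: parameters, x = (1/2), and C = -12.


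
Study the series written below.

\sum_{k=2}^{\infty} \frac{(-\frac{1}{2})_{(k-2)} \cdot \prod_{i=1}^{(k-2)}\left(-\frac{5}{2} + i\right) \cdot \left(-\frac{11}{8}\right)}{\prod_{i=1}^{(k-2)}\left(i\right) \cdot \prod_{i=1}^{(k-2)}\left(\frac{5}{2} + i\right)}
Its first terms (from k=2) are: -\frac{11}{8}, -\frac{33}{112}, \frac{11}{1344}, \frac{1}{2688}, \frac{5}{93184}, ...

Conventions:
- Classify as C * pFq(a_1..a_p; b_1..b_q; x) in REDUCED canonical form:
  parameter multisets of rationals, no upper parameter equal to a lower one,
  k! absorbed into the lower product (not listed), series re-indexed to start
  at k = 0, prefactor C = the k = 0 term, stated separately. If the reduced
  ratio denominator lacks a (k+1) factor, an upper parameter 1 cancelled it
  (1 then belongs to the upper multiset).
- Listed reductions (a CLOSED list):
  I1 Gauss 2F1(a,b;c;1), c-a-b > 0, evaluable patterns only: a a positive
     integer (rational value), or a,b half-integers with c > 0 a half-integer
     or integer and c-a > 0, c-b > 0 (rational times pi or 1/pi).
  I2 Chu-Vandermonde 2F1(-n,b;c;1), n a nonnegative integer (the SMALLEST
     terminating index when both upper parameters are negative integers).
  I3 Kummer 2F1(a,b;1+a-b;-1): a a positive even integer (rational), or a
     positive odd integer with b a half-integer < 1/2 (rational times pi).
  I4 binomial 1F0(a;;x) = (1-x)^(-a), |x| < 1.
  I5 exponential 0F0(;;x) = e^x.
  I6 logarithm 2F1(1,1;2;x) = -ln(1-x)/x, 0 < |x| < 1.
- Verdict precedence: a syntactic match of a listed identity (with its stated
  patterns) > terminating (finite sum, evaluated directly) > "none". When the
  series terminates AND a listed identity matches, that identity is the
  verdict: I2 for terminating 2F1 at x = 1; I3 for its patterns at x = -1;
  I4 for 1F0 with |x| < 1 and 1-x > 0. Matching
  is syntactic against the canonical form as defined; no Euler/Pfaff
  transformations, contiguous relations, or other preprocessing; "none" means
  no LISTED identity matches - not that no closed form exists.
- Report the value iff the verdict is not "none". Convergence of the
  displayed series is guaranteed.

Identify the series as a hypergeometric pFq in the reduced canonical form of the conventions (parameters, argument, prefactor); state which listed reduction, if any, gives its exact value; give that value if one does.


At argument 1: a 2F1 with upper {-\frac{3}{2}, -\frac{1}{2}}, lower {\frac{7}{2}}, scaled by C = -\frac{11}{8}. Verdict at x = 1: the half-integer Gauss pattern (I1) matches (x = 1; upper {-\frac{3}{2}, -\frac{1}{2}} half-integers, c = \frac{7}{2} in the evaluable pattern). Value: \left(-\frac{17325}{32768}\right) \cdot \pi.

Key observation: from the first term -\frac{11}{8}: the lower running product (C = -11/8) is a rising factorial.
Adjacent-term ratio: r(k) = 1 * (k-\frac{3}{2}) (k-\frac{1}{2}) / [(k+\frac{7}{2}) (k+1)] - rational in k. x = 1; t_0 = -\frac{11}{8}; negate the roots.


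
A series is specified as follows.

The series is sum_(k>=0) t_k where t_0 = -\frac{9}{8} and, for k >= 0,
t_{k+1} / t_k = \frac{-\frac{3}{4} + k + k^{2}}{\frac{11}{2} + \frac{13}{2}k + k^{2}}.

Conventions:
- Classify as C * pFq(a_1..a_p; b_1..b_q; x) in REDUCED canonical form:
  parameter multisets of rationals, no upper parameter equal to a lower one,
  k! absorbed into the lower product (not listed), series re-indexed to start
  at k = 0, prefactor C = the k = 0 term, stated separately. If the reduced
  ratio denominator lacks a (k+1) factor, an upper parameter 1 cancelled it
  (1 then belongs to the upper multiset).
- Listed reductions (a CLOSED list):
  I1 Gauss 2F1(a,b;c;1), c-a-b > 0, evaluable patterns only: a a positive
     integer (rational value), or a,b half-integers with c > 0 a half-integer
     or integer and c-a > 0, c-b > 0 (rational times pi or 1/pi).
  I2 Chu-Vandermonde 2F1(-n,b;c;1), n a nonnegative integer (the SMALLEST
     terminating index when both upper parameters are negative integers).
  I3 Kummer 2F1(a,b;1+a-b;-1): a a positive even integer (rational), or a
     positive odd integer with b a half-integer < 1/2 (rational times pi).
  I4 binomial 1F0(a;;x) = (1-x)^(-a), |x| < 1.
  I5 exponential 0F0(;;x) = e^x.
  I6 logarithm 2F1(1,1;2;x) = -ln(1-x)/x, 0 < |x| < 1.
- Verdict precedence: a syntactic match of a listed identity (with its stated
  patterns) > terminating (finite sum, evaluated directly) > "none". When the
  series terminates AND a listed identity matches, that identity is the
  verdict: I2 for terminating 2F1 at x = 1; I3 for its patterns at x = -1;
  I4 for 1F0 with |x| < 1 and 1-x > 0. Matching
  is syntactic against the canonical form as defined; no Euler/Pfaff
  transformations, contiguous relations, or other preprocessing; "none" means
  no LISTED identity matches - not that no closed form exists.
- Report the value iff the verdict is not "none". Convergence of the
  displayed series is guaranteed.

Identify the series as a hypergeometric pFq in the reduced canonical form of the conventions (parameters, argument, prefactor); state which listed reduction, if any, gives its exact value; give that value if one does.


Prefactor -\frac{9}{8}, argument 1: 2F1 with upper {-\frac{1}{2}, \frac{3}{2}} over lower {\frac{11}{2}}. Verdict: the half-integer Gauss pattern (I1) fires (x = 1; upper {-\frac{1}{2}, \frac{3}{2}} half-integers, c = \frac{11}{2} in the evaluable pattern). Sum: \left(-\frac{19845}{65536}\right) \cdot \pi.

Key step: from the first term -\frac{9}{8}: roots of the ratio polynomials (C = -9/8) are the negated parameters.
Adjacent-term ratio: r(k) = 1 * (k-\frac{1}{2}) (k+\frac{3}{2}) / [(k+\frac{11}{2}) (k+1)] ; factor over Q: parameters, x = 1, and C = -\frac{9}{8}.


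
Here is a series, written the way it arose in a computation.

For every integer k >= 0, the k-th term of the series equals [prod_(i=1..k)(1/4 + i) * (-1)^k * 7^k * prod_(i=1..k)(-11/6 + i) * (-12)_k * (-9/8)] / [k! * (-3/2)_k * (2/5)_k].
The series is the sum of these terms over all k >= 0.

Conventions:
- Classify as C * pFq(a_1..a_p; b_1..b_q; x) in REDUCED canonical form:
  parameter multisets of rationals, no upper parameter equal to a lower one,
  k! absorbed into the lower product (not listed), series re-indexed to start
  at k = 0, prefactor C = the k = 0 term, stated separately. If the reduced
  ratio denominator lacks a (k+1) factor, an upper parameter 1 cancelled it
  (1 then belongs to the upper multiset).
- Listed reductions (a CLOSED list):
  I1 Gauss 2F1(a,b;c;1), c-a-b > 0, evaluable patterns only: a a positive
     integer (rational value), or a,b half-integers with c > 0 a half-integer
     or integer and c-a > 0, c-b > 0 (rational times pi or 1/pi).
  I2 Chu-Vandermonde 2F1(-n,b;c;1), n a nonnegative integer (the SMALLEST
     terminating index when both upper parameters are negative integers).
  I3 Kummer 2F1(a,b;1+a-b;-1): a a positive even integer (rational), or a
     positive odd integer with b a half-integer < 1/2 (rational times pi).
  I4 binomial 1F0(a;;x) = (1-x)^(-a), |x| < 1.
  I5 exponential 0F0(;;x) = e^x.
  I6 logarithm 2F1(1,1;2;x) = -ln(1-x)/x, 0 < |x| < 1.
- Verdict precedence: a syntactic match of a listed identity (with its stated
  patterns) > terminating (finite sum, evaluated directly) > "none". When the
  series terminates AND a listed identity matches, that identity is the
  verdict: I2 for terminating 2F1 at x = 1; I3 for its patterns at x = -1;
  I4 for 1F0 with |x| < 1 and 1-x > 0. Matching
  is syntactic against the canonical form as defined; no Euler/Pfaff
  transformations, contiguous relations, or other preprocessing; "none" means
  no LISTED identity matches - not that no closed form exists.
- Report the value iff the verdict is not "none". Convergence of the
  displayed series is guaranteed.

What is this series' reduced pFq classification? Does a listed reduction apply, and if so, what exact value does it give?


Prefactor -9/8, argument -7: 3F2 with upper {-12, -5/6, 5/4} over lower {-3/2, 2/5}. Verdict: terminating - no listed pattern fits, but -12 in the upper list cuts the series at k = 12; direct evaluation. Exact value: 260841240141965151769084661375870167/119753725196183374135296.

The tell: x = (-7) and the (-1)^k factor (C = -9/8, x = -7) folds into the argument's sign.
Step ratio: r(k) = (-7) * (k-12) (k-5/6) (k+5/4) / [(k-3/2) (k+2/5) (k+1)] - rational; roots negated = parameters, x = (-7), C = -9/8.


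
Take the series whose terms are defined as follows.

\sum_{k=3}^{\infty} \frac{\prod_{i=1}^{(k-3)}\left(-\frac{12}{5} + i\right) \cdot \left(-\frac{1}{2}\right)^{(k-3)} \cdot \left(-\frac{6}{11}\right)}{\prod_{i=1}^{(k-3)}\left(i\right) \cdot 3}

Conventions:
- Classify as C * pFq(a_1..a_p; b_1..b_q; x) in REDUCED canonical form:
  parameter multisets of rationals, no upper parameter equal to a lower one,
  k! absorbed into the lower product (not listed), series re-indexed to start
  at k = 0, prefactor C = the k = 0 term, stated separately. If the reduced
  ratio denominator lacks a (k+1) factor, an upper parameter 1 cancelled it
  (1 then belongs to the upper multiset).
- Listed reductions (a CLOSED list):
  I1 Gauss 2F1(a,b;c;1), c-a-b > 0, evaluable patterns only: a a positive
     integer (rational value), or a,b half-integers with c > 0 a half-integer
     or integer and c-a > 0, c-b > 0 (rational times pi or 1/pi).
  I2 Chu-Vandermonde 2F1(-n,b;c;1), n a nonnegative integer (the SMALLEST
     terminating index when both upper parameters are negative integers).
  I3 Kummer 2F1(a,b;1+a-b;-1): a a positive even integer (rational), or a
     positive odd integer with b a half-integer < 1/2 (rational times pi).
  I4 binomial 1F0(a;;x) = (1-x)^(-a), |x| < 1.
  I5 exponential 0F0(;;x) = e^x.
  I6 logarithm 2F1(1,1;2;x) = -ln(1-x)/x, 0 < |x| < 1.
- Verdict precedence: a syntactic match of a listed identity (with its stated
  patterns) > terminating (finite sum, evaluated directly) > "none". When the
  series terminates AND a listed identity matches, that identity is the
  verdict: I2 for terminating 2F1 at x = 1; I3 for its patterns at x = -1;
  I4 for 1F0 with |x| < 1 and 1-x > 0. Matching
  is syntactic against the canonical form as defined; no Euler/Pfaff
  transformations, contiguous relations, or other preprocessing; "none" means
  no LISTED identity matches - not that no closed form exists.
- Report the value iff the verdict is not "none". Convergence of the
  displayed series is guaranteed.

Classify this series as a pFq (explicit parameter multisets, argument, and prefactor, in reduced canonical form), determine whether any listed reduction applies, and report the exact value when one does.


The tell: t_0 being -\frac{2}{11}, the product of the first k integers (C = -2/11) is k!.
Consecutive-term ratio: r(k) = -\frac{1}{2} * (k-\frac{7}{5}) / [(k+1)] - poly over poly, x = -\frac{1}{2} from leading terms; C = -\frac{2}{11} at k = 0.

Prefactor -\frac{2}{11}, argument -\frac{1}{2}: 1F0 with upper {-\frac{7}{5}} over lower {-}. Verdict: this is the I4 binomial reduction (the 1F0 binomial series: exponent 7/5, x = -\frac{1}{2}). Its exact value is \left(-\frac{2}{11}\right) \cdot \left(\frac{3}{2}\right)^{\frac{7}{5}}.


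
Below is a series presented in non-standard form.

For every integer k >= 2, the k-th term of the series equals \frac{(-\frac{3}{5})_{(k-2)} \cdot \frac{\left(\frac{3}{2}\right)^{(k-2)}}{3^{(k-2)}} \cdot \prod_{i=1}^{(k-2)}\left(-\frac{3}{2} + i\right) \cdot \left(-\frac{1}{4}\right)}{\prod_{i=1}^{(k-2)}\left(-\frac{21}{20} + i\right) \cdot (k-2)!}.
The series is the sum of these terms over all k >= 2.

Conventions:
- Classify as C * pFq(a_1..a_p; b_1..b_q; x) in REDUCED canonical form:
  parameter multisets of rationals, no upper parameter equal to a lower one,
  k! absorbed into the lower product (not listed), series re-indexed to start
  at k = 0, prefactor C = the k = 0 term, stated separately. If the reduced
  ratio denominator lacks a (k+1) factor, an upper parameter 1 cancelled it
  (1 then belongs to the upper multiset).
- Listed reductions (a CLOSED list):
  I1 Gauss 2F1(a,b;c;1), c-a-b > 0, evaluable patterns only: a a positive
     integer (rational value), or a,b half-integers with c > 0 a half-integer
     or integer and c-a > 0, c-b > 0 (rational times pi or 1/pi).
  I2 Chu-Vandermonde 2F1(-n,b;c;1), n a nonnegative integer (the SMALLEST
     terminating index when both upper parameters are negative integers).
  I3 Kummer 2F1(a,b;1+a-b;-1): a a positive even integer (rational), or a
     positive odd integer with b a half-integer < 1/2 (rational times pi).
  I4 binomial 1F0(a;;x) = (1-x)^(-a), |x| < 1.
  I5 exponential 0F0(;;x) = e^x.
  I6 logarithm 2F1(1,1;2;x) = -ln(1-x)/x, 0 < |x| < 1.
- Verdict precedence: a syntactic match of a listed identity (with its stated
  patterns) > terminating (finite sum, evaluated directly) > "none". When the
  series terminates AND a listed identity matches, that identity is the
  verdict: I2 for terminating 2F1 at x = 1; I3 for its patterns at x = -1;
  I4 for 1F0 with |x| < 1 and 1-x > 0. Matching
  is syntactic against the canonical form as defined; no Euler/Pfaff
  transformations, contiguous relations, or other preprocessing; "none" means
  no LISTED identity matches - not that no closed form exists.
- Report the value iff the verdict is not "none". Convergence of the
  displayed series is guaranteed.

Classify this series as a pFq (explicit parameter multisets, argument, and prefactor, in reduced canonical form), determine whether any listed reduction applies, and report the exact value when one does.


This is -\frac{1}{4} * 2F1(-\frac{3}{5}, -\frac{1}{2}; -\frac{1}{20}; \frac{1}{2}) in reduced canonical form. Verdict: none. A 2F1 with upper {-\frac{3}{5}, -\frac{1}{2}} fits none of I1-I6 at x = \frac{1}{2}; the sum runs forever.

The tell: t_0 = -\frac{1}{4} here, and the running product (C = -1/4) telescopes to a rising factorial.
Consecutive-term ratio: r(k) = \frac{1}{2} * (k-\frac{3}{5}) (k-\frac{1}{2}) / [(k-\frac{1}{20}) (k+1)] ; factor over Q: parameters, x = \frac{1}{2}, and C = -\frac{1}{4}.


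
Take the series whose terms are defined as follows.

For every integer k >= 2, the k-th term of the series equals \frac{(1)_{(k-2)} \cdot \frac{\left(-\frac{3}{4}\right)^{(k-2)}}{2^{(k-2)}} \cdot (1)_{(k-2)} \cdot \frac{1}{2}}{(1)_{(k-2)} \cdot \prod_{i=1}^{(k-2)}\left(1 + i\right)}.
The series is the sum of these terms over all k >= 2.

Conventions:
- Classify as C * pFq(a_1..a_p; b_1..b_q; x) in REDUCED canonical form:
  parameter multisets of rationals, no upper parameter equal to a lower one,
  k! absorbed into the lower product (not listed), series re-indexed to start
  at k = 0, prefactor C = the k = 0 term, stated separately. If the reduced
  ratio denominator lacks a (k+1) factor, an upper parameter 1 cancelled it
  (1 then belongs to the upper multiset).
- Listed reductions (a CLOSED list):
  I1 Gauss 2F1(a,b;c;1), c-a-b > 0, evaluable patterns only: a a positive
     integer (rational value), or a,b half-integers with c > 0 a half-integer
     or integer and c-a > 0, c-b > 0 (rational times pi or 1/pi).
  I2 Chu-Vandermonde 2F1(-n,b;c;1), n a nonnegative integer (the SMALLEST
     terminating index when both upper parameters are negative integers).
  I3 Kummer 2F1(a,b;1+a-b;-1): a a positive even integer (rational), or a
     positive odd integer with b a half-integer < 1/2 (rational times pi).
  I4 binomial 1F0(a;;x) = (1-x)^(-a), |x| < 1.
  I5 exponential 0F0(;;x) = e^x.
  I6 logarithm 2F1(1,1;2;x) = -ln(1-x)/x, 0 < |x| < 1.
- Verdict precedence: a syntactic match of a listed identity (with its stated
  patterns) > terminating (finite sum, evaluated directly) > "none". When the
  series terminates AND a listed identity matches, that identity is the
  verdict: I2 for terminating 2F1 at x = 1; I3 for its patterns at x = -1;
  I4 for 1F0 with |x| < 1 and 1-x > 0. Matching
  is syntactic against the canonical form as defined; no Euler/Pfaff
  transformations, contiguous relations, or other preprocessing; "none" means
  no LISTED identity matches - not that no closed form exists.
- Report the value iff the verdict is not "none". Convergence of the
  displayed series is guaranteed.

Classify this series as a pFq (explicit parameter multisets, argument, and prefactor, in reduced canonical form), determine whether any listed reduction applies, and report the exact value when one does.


Canonical form: C = \frac{1}{2} times 2F1 with upper {1, 1}, lower {2}, x = -\frac{3}{8}. Verdict: the I6 logarithm reduction matches (the logarithm: parameters (1,1;2), x = -\frac{3}{8}). Sum: \frac{4}{3} \cdot \ln\left(\frac{11}{8}\right).

First insight: x = -\frac{3}{8} and (1)_k (prefactor 1/2) is k! itself.
Ratio: r(k) = -\frac{3}{8} * (k+1) (k+1) / [(k+2) (k+1)] - rational in k. x = -\frac{3}{8}; t_0 = \frac{1}{2}; negate the roots.


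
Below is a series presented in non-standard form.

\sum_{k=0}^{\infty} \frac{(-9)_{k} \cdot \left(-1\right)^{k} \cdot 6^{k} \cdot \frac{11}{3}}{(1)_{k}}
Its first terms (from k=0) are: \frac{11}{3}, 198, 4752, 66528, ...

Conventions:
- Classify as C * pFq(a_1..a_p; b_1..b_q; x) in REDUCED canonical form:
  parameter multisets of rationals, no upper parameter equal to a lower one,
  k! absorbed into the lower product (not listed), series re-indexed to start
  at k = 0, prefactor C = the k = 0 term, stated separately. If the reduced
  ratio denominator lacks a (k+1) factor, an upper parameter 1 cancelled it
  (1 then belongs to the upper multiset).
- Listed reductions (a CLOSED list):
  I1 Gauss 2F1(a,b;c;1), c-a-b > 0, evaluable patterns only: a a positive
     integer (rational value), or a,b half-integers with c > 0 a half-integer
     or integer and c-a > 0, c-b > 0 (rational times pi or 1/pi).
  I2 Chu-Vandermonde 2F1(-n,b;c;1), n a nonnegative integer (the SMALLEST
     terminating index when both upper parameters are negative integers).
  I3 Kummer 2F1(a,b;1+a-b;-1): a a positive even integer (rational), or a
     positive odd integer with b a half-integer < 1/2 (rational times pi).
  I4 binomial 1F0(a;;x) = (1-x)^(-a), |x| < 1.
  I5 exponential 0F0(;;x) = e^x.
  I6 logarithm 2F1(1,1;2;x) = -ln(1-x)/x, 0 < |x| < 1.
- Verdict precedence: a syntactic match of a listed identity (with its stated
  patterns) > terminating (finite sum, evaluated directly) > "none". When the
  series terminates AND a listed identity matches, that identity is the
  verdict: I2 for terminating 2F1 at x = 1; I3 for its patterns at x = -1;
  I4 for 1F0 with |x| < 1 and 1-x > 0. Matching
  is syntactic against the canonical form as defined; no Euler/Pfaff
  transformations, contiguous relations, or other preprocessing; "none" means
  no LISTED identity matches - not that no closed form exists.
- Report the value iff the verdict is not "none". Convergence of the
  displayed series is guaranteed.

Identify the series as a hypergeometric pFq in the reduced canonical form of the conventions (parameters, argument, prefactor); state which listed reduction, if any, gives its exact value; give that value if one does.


This is \frac{11}{3} * 1F0(-9; -; -6) in reduced canonical form. Verdict: terminating - no listed pattern fits, but -9 in the upper list cuts the series at k = 9; direct evaluation. Hence: \frac{443889677}{3}.

First insight: x = -6 and the (-1)^k factor (C = 11/3, x = -6) folds into the argument's sign.
Step ratio: r(k) = -6 * (k-9) / [(k+1)] - rational in k. x = -6; t_0 = \frac{11}{3}; negate the roots.


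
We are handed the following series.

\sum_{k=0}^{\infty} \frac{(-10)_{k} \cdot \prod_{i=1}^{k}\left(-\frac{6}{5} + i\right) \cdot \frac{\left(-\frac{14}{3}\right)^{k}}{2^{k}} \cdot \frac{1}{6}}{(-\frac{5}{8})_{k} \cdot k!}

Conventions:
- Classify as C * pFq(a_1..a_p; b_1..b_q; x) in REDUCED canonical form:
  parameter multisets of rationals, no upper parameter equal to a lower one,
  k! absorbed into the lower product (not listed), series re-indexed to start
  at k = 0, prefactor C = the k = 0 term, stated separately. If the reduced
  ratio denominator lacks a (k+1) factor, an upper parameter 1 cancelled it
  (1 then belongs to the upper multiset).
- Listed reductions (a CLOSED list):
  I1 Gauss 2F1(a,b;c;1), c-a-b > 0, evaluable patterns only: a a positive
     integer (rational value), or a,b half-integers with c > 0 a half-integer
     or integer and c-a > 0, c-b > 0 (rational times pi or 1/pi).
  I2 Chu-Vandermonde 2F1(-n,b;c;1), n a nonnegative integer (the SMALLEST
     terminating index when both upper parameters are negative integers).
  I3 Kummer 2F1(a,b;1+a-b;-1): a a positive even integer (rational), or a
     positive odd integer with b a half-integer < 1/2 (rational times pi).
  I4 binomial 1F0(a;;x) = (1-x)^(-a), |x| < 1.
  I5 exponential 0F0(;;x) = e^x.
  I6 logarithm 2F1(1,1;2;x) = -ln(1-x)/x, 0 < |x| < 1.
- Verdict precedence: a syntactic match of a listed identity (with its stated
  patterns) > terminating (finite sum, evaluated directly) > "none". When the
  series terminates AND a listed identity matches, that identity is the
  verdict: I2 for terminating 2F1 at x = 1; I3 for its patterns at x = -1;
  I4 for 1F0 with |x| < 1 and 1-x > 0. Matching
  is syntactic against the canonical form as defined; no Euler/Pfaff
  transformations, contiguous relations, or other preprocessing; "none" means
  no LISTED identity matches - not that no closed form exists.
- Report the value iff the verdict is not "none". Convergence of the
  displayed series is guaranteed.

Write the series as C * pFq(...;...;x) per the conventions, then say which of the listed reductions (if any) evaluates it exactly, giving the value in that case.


Classification (C = \frac{1}{6}): 2F1 with upper {-10, -\frac{1}{5}}, lower {-\frac{5}{8}}, argument x = -\frac{7}{3}. Verdict: terminating - upper parameter -10 makes this a finite sum (last index 10), evaluated exactly. Sum: \frac{362631847247773371618477641}{9218635857153808593750}.

Structural cue: with t_0 = \frac{1}{6}, the two k-th powers (C = 1/6, x = -7/3) combine into one argument.
Consecutive-term ratio: r(k) = -\frac{7}{3} * (k-10) (k-\frac{1}{5}) / [(k-\frac{5}{8}) (k+1)] - poly over poly, x = -\frac{7}{3} from leading terms; C = \frac{1}{6} at k = 0.


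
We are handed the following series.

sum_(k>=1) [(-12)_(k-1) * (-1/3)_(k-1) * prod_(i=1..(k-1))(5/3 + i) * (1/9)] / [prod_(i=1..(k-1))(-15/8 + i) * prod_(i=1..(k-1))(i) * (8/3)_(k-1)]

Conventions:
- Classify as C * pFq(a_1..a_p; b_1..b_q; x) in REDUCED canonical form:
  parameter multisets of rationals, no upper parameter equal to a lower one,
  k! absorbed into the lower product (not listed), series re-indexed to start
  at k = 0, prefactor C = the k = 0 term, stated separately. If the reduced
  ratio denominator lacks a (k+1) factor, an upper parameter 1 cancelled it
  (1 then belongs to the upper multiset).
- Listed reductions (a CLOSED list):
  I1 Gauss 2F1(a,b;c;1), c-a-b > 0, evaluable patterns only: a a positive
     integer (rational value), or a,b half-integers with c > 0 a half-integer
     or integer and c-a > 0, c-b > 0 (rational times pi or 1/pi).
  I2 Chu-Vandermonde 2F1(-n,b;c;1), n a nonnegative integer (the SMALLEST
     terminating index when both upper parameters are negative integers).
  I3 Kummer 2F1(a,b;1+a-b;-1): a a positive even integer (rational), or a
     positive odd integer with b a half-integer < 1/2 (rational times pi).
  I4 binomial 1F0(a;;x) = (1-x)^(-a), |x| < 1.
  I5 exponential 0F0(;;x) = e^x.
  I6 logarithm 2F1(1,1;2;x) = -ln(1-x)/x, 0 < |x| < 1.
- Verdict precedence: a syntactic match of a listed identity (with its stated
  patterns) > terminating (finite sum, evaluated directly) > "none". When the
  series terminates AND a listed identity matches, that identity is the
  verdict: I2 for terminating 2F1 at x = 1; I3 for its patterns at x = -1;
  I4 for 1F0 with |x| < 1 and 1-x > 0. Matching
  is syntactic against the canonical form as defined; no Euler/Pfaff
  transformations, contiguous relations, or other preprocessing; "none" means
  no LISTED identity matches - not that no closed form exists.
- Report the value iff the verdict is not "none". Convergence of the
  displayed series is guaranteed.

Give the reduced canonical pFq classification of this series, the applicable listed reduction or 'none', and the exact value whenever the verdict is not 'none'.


Prefactor 1/9, argument 1: 2F1 with upper {-12, -1/3} over lower {-7/8}. Verdict: Vandermonde's identity (I2) matches (terminating 2F1 at x = 1 with n = 12, b = -1/3, c = -7/8). Its exact value is 629357596704855433/1061805296487076785.

Key observation: t_0 being 1/9, the lower running product (C = 1/9, x = 1) is a rising factorial.
Step ratio: r(k) = 1 * (k-12) (k-1/3) / [(k-7/8) (k+1)] - rational in k. x = 1; t_0 = 1/9; negate the roots.


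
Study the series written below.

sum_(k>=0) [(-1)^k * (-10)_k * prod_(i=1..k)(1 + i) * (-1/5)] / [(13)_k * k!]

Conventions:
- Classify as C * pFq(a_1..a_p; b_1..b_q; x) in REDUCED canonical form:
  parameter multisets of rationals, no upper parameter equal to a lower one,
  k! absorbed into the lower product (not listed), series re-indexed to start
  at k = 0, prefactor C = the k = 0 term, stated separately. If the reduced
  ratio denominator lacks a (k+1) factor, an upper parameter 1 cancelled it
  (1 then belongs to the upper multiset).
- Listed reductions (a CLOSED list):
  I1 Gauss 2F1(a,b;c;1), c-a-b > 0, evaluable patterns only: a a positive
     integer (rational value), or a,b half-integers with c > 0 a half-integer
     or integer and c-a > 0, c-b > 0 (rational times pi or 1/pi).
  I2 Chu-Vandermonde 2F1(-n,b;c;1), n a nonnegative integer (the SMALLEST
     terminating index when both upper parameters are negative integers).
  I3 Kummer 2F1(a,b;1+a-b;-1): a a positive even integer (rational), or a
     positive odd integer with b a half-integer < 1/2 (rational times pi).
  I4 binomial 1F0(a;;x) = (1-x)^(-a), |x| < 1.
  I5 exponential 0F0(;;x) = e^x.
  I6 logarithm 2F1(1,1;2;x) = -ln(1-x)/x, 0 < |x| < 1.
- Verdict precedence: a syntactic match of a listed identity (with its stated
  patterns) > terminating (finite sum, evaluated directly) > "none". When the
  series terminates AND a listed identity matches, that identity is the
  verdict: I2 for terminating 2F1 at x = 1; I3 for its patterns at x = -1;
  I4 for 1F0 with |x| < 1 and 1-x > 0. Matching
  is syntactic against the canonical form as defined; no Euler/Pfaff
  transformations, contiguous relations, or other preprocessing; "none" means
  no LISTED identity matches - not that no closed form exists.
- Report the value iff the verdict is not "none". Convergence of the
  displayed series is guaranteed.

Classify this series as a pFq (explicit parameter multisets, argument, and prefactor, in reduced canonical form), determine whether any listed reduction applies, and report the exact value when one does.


Canonical form: C = -1/5 times 2F1 with upper {-10, 2}, lower {13}, x = -1. Verdict (x = -1): Kummer's theorem (I3) applies (x = -1; c = 13 equals 1+a-b for upper {-10, 2}: listed pattern). Value: -6/5.

Key step: with t_0 = -1/5, the running product (prefactor -1/5) telescopes to a rising factorial.
Adjacent-term ratio: r(k) = (-1) * (k-10) (k+2) / [(k+13) (k+1)] - rational in k, leading ratio (-1); with t_0 = -1/5, classification follows.


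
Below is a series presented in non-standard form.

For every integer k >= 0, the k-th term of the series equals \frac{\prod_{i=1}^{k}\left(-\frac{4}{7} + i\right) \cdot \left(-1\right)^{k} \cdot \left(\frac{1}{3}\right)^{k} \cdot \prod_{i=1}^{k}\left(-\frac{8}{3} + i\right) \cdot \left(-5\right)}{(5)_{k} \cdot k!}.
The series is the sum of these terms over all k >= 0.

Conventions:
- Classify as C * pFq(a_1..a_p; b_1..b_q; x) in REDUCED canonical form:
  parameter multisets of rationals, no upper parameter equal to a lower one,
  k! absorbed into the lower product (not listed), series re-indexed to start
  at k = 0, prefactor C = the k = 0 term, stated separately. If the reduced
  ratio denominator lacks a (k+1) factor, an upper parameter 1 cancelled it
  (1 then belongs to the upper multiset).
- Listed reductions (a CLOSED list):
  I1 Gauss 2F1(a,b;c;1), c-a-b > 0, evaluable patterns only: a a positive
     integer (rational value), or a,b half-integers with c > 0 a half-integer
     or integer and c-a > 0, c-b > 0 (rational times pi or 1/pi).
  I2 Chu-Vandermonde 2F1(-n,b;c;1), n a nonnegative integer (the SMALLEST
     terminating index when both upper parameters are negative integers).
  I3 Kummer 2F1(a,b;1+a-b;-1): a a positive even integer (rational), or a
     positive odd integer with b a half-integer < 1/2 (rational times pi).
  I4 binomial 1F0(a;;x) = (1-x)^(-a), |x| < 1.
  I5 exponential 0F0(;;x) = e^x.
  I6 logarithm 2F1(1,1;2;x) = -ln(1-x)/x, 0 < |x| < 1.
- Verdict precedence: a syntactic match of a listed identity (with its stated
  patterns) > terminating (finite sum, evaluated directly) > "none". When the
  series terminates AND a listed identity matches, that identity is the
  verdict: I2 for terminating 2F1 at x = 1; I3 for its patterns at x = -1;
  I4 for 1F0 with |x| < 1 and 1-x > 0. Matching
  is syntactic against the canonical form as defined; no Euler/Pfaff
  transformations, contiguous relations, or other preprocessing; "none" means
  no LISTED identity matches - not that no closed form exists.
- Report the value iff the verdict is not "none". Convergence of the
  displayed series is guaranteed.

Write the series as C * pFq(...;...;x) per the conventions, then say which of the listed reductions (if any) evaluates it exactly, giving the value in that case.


Prefactor -5, argument -\frac{1}{3}: 2F1 with upper {-\frac{5}{3}, \frac{3}{7}} over lower {5}. Verdict: no listed reduction: x = -\frac{1}{3} and upper {-\frac{5}{3}, \frac{3}{7}} fail every I1-I6 pattern.

Key observation: with t_0 = -5, the running product (C = -5, x = -1/3) telescopes to a rising factorial.
Term ratio: r(k) = -\frac{1}{3} * (k-\frac{5}{3}) (k+\frac{3}{7}) / [(k+5) (k+1)] - poly over poly, x = -\frac{1}{3} from leading terms; C = -5 at k = 0.


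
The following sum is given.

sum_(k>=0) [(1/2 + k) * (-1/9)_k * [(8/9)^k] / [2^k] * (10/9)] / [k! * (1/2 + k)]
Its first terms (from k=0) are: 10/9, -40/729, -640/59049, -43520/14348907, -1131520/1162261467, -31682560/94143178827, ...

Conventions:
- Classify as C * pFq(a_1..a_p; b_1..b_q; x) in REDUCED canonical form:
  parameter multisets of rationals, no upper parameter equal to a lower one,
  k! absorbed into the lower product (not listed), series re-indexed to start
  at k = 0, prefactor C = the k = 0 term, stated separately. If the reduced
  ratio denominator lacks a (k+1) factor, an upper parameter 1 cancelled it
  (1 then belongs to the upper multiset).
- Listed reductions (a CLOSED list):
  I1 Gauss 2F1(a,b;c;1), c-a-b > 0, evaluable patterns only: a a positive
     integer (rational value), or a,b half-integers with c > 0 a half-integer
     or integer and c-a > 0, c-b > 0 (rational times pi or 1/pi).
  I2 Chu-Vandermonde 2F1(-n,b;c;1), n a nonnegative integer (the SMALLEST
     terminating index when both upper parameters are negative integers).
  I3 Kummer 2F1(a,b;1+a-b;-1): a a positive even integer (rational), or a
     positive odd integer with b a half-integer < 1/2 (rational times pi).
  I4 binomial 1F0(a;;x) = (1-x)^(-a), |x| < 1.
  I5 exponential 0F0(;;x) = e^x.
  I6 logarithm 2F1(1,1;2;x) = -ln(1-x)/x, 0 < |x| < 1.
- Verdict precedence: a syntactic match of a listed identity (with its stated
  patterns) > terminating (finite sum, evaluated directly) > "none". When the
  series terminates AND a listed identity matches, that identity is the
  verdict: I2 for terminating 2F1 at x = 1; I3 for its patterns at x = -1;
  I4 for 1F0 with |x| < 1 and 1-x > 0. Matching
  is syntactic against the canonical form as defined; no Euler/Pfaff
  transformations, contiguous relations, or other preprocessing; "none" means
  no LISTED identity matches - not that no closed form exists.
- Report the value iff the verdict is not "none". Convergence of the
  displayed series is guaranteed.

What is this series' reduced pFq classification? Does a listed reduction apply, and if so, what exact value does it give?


Key observation: x = (4/9) and the two k-th powers (C = 10/9, x = 4/9) combine into one argument.
Consecutive-term ratio: r(k) = (4/9) * (k-1/9) / [(k+1)] - rational in k. x = (4/9); t_0 = 10/9; negate the roots.

Canonical form: C = 10/9 times 1F0 with upper {-1/9}, lower {-}, x = 4/9. Verdict: the binomial series (I4) matches (the 1F0 binomial series: exponent 1/9, x = 4/9). Value: (10/9) * (5/9)^(1/9).
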